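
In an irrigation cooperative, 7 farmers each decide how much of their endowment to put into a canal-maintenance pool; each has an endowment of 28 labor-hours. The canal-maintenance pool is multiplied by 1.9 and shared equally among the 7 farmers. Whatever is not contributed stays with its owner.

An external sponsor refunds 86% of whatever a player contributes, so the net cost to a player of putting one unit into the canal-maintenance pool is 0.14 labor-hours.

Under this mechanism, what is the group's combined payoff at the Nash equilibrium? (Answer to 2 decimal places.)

540.96 labor-hours

With the mechanism, a contributed unit returns (1.9/7) / 0.14 = 1.9388 per unit of net cost to the contributor — now above 1 — so contributing fully is weakly dominant for every player.
At the Nash equilibrium everyone contributes 28. Group total payoff = 7 × (28 × 0.86 + 1.9 × 28) = 540.96.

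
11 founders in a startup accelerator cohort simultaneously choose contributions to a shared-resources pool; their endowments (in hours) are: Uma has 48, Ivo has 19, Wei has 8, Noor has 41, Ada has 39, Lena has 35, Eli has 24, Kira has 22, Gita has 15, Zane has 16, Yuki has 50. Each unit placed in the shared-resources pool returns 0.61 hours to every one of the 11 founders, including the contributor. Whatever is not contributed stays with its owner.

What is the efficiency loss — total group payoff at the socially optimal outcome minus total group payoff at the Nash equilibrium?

1810.07 hours

The private return per contributed unit is 0.61 < 1 for everyone, so the Nash equilibrium is zero contribution and the group total is Σ E_j = 48 + 19 + 8 + 41 + 39 + 35 + 24 + 22 + 15 + 16 + 50 = 317.
Each contributed unit returns 6.710 to the group, so the social optimum is full contribution by everyone: group total = 6.710 × 317 = 2127.07.
Efficiency loss = (6.710 − 1) × 317 = 1810.07.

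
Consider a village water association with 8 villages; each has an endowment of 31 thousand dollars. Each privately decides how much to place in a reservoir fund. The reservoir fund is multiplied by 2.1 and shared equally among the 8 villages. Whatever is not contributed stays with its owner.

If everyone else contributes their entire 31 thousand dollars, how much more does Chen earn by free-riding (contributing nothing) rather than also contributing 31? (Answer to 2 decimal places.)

Switching from a contribution of 31 to 0 lets Chen keep an extra 31 thousand dollars, but lowers the reservoir fund by 31, which costs Chen their own share of that drop: 2.1/8 × 31 = 8.14.
Net gain = 31 − 8.14 = 22.86. The private return per contributed unit (0.2625) is below 1, so free-riding is indeed the best response regardless of what the others do.

22.86 thousand dollars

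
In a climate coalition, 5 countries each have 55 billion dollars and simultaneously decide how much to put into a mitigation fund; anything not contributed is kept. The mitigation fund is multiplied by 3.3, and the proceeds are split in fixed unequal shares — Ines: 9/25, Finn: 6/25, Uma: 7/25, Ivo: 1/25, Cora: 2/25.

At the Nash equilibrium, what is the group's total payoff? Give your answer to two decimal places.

401.50 billion dollars

Player j's private return per contributed unit is 3.3 × (j's share). Contributing is weakly dominant for j when that share is at least 1/3.3 = 0.3030, and contributing 0 is dominant otherwise.
The only share above 0.3030 is Ines's 9/25, contributing 55; the remaining 4 contribute 0. Total contributed: 55.
The mitigation fund pays out 3.3 × 55 = 181.50 in total (split across the unequal shares, but the aggregate is all that matters for the group sum).
The 4 free-riders keep 55 each, adding 220. Group total = 220 + 181.50 = 401.50.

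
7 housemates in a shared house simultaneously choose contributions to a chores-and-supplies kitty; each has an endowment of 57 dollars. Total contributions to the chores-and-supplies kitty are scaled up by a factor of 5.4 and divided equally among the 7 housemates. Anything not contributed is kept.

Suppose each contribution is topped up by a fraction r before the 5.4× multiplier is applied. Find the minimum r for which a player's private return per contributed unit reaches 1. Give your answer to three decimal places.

0.296

With matching at rate r, one contributed unit becomes (1 + r) in the chores-and-supplies kitty and returns 5.4 × (1 + r) / 7 to the contributor.
Setting this equal to 1: 1 + r = 7/5.4 = 1.2963.
So the minimum matching rate is r = 1.2963 − 1 = 0.296.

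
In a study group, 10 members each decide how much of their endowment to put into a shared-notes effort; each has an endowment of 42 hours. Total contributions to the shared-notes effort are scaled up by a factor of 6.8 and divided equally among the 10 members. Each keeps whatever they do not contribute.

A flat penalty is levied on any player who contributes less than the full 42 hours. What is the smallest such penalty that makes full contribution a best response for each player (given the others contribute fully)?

Given the others contribute fully, the best deviation is to contribute 0 (any partial contribution still incurs the fine and gives up units whose private return 0.6800 is below 1).
Deviating from 42 to 0 saves 42 hours but forfeits the deviator's share of the drop in the shared-notes effort: 6.8/10 × 42 = 28.56.
So the deviation gain is 42 − 28.56 = 13.44, and the fine must be at least 13.44 hours to wipe it out.

13.44 hours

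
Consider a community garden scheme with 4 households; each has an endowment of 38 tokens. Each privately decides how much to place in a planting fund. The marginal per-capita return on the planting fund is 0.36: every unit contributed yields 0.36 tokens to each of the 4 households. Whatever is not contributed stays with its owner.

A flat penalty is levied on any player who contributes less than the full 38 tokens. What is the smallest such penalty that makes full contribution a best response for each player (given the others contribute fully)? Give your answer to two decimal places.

Given the others contribute fully, the best deviation is to contribute 0 (any partial contribution still incurs the fine and gives up units whose private return 0.36 is below 1).
Deviating from 38 to 0 saves 38 tokens but forfeits the deviator's share of the drop in the planting fund: 0.36 × 38 = 13.68.
So the deviation gain is 38 − 13.68 = 24.32, and the fine must be at least 24.32 tokens to wipe it out.

24.32 tokens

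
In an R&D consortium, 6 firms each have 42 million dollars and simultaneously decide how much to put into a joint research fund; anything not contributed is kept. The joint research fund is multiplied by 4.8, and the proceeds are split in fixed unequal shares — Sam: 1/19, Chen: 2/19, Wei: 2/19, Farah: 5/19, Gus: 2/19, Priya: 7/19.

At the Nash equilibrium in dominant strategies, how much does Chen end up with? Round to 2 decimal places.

84.44 million dollars

A player with share s gets back 4.8·s per unit contributed, so full contribution is dominant for anyone with s > 1/4.8 = 0.2083 and zero contribution is dominant for anyone below.
Farah and Priya clear that bar, contributing 42 each; the remaining 4 contribute 0. Total contributed: 84.
Chen keeps 42 and receives 4.8 × 84 × 2/19 = 42.44 from the joint research fund, for a payoff of 84.44.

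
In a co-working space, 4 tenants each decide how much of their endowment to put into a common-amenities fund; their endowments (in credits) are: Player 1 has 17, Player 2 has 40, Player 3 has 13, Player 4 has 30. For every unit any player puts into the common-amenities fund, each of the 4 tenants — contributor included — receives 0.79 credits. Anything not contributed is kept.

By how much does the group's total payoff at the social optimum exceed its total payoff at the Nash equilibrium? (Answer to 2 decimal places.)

216.00 credits

The private return per contributed unit is 0.79 < 1 for everyone, so the Nash equilibrium is zero contribution and the group total is Σ E_j = 17 + 40 + 13 + 30 = 100.
Each contributed unit returns 3.160 to the group, so the social optimum is full contribution by everyone: group total = 3.160 × 100 = 316.00.
Efficiency loss = (3.160 − 1) × 100 = 216.00.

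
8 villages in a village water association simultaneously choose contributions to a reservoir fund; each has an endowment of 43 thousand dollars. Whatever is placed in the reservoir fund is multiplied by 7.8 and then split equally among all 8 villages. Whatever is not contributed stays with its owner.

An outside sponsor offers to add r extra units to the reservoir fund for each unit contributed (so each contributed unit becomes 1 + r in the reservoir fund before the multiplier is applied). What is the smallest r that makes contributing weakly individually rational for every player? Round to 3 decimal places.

With matching at rate r, one contributed unit becomes (1 + r) in the reservoir fund and returns 7.8 × (1 + r) / 8 to the contributor.
Setting this equal to 1: 1 + r = 8/7.8 = 1.0256.
So the minimum matching rate is r = 1.0256 − 1 = 0.026.

0.026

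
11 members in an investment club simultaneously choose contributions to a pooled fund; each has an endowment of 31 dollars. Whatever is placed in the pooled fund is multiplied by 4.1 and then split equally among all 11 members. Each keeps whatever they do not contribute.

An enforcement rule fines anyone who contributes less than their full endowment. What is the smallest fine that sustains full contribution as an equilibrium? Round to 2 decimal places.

Given the others contribute fully, the best deviation is to contribute 0 (any partial contribution still incurs the fine and gives up units whose private return 0.3727 is below 1).
Deviating from 31 to 0 saves 31 dollars but forfeits the deviator's share of the drop in the pooled fund: 4.1/11 × 31 = 11.55.
So the deviation gain is 31 − 11.55 = 19.45, and the fine must be at least 19.45 dollars to wipe it out.

19.45 dollars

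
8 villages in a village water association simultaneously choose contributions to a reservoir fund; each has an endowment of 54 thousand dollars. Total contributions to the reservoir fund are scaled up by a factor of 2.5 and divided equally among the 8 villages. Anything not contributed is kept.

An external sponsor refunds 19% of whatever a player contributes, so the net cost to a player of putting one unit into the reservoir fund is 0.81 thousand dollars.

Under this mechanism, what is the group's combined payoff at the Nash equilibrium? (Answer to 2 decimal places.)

432.00 thousand dollars

Even with the mechanism, each unit contributed returns only (2.5/8) / 0.81 = 0.3858 per unit of net cost, so contributing nothing is still dominant.
Everyone keeps their endowment and the group total is 8 × 54 = 432.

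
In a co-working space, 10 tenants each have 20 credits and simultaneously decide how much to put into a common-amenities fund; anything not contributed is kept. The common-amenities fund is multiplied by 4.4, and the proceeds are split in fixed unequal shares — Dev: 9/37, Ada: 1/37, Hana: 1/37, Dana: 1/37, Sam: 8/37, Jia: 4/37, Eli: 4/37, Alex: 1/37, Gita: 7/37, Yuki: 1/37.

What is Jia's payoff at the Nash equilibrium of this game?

Each unit j contributes comes back to j as 4.4 × (j's share), so j prefers to contribute only if that share exceeds 1/4.4 = 0.2273; otherwise keeping the unit dominates.
Dev alone (share 9/37) is above the threshold, contributing 20; the remaining 9 contribute 0. Total contributed: 20.
Jia keeps 20 and receives 4.4 × 20 × 4/37 = 9.51 from the common-amenities fund, for a payoff of 29.51.

29.51 credits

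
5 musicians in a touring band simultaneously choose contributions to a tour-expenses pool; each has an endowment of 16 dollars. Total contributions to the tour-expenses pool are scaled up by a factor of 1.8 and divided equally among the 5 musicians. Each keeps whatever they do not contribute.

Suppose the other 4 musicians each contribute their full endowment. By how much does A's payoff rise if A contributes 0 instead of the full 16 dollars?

10.24 dollars

Switching from a contribution of 16 to 0 lets A keep an extra 16 dollars, but lowers the tour-expenses pool by 16, which costs A their own share of that drop: 1.8/5 × 16 = 5.76.
Net gain = 16 − 5.76 = 10.24. The private return per contributed unit (0.3600) is below 1, so free-riding is indeed the best response regardless of what the others do.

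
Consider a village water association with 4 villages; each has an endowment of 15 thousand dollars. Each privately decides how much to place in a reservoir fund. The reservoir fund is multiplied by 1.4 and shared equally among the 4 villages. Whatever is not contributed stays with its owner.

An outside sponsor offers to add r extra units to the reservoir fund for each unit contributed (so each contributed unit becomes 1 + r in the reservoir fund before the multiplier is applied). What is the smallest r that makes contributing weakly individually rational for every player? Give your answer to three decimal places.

1.857

With matching at rate r, one contributed unit becomes (1 + r) in the reservoir fund and returns 1.4 × (1 + r) / 4 to the contributor.
Setting this equal to 1: 1 + r = 4/1.4 = 2.8571.
So the minimum matching rate is r = 2.8571 − 1 = 1.857.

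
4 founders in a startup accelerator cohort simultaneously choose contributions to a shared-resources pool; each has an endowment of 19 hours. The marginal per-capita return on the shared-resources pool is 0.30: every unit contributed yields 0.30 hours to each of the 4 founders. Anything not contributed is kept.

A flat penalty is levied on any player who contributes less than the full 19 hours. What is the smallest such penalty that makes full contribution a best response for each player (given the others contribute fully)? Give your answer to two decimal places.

13.30 hours

Given the others contribute fully, the best deviation is to contribute 0 (any partial contribution still incurs the fine and gives up units whose private return 0.30 is below 1).
Deviating from 19 to 0 saves 19 hours but forfeits the deviator's share of the drop in the shared-resources pool: 0.30 × 19 = 5.70.
So the deviation gain is 19 − 5.70 = 13.30, and the fine must be at least 13.30 hours to wipe it out.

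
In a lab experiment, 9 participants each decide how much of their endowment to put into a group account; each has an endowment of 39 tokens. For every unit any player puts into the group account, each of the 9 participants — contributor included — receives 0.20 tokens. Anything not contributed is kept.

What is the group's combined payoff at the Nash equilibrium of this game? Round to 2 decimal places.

351.00 tokens

The private return per contributed unit is 0.20 < 1, so contributing 0 is dominant for every player. At the Nash equilibrium everyone keeps their 39, and the group total is 9 × 39 = 351.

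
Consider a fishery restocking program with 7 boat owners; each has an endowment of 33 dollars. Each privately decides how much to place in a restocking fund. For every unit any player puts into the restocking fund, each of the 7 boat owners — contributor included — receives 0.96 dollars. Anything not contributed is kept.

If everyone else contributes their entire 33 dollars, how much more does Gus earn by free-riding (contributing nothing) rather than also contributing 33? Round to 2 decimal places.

Switching from a contribution of 33 to 0 lets Gus keep an extra 33 dollars, but lowers the restocking fund by 33, which costs Gus their own share of that drop: 0.96 × 33 = 31.68.
Net gain = 33 − 31.68 = 1.32. The private return per contributed unit (0.96) is below 1, so free-riding is indeed the best response regardless of what the others do.

1.32 dollars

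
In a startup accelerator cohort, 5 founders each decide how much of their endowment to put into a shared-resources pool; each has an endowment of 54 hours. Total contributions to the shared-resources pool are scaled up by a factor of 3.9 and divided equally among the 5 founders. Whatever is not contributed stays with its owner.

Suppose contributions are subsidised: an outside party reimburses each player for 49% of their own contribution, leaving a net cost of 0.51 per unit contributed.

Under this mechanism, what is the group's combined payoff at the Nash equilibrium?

1185.30 hours

With the mechanism, a contributed unit returns (3.9/5) / 0.51 = 1.5294 per unit of net cost to the contributor — now above 1 — so contributing fully is weakly dominant for every player.
So the Nash equilibrium is full contribution by all 5; the group earns 5 × (54 × 0.49 + 3.9 × 54) = 1185.30.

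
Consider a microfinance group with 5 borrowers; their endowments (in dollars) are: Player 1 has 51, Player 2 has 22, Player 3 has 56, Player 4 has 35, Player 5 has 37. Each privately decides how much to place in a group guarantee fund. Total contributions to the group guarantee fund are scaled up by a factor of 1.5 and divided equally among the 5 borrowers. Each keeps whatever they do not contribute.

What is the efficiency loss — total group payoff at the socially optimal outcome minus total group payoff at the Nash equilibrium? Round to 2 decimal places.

100.50 dollars

The private return per contributed unit is 1.5/5 = 0.3000 < 1 for every player regardless of endowment, so the Nash equilibrium is zero contribution and the group total is Σ E_j = 51 + 22 + 56 + 35 + 37 = 201.
Each contributed unit returns 1.500 to the group, so the social optimum is full contribution by everyone: group total = 1.500 × 201 = 301.50.
Efficiency loss = (1.500 − 1) × 201 = 100.50.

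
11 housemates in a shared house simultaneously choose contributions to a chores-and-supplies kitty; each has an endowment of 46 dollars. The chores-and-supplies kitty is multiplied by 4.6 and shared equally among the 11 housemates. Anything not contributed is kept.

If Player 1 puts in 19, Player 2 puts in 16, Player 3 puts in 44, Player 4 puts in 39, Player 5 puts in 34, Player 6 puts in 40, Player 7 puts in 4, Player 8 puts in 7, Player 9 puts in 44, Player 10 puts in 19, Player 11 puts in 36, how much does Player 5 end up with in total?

Total contributed: 19 + 16 + 44 + 39 + 34 + 40 + 4 + 7 + 44 + 19 + 36 = 302.
Each receives 4.6 × 302 / 11 = 126.29 from the chores-and-supplies kitty.
Player 5 keeps 46 − 34 = 12, so Player 5's payoff is 12 + 126.29 = 138.29.

138.29 dollars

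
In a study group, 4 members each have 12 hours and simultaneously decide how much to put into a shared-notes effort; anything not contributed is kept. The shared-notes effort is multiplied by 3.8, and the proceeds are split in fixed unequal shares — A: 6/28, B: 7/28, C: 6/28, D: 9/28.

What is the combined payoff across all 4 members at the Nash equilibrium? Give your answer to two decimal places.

81.60 hours

For player j, contributing a unit is worthwhile iff 3.8 × (j's share) ≥ 1, i.e. iff j's share is at least 0.2632.
Only D (9/28) clears that bar, contributing 12; the remaining 3 contribute 0. Total contributed: 12.
The shared-notes effort pays out 3.8 × 12 = 45.60 in total (split across the unequal shares, but the aggregate is all that matters for the group sum).
The 3 free-riders keep 12 each, adding 36. Group total = 36 + 45.60 = 81.60.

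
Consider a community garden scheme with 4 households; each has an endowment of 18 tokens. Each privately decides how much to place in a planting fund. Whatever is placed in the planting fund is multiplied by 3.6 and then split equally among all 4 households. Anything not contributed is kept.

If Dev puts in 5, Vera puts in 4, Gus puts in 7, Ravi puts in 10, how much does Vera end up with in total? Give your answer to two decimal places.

37.40 tokens

Total contributed: 5 + 4 + 7 + 10 = 26.
Each receives 3.6 × 26 / 4 = 23.40 from the planting fund.
Vera keeps 18 − 4 = 14, so Vera's payoff is 14 + 23.40 = 37.40.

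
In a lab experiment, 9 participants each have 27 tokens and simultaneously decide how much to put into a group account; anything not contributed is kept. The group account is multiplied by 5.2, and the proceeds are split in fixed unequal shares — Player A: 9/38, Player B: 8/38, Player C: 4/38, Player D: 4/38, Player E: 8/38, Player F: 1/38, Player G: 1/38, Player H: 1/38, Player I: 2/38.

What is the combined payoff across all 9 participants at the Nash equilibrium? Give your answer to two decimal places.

Player j's private return per contributed unit is 5.2 × (j's share). Contributing is weakly dominant for j when that share is at least 1/5.2 = 0.1923, and contributing 0 is dominant otherwise.
Player A, Player B and Player E are above the threshold, contributing 27 each; the remaining 6 contribute 0. Total contributed: 81.
The group account pays out 5.2 × 81 = 421.20 in total (split across the unequal shares, but the aggregate is all that matters for the group sum).
The 6 free-riders keep 27 each, adding 162. Group total = 162 + 421.20 = 583.20.

583.20 tokens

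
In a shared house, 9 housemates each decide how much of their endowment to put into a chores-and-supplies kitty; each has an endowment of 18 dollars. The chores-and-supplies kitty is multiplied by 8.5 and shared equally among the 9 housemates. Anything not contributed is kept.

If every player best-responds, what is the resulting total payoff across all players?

162.00 dollars

Each contributed unit returns 8.5/9 = 0.9444 to its contributor — below 1 — so contributing 0 is dominant for every player. At the Nash equilibrium everyone keeps their 18, and the group total is 9 × 18 = 162.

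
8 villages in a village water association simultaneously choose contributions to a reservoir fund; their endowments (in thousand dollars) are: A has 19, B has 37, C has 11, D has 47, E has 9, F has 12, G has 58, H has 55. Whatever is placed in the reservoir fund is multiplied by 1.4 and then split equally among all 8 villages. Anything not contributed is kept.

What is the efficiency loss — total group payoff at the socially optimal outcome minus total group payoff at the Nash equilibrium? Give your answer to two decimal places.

The private return per contributed unit is 1.4/8 = 0.1750 < 1 for every player regardless of endowment, so the Nash equilibrium is zero contribution and the group total is Σ E_j = 19 + 37 + 11 + 47 + 9 + 12 + 58 + 55 = 248.
Each contributed unit returns 1.400 to the group, so the social optimum is full contribution by everyone: group total = 1.400 × 248 = 347.20.
Efficiency loss = (1.400 − 1) × 248 = 99.20.

99.20 thousand dollars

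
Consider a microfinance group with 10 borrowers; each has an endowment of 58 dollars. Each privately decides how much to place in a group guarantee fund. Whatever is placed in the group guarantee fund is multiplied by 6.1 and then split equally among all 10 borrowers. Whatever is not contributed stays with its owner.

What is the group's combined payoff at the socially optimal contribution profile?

Each contributed unit returns 6.100 to the group as a whole (0.6100 to each of 10 players), which exceeds 1, so the social optimum is full contribution: group total = 6.100 × 580 = 3538.00.

3538.00 dollars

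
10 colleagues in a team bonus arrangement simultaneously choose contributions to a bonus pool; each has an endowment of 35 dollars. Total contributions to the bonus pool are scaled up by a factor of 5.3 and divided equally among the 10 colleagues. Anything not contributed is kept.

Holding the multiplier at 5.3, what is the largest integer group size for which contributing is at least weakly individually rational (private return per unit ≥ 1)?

5

Private return per unit is 5.3/(group size), which is ≥ 1 whenever the group size is ≤ 5.3.
The largest such integer is 5.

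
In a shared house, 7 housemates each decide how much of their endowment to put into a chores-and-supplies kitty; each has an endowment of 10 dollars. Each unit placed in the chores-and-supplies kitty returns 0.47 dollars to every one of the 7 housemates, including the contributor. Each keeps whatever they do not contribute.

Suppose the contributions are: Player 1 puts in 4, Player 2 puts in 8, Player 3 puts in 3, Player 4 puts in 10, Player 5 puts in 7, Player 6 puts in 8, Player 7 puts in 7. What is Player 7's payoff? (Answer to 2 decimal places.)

25.09 dollars

Total contributed: 4 + 8 + 3 + 10 + 7 + 8 + 7 = 47.
Each receives 0.47 × 47 = 22.09 from the chores-and-supplies kitty.
Player 7 keeps 10 − 7 = 3, so Player 7's payoff is 3 + 22.09 = 25.09.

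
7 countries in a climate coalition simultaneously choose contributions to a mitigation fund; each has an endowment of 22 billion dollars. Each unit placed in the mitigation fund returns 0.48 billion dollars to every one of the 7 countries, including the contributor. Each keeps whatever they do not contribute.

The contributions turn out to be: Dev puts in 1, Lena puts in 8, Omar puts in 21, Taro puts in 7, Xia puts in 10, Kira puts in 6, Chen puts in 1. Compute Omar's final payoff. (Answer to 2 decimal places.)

26.92 billion dollars

Total contributed: 1 + 8 + 21 + 7 + 10 + 6 + 1 = 54.
Each receives 0.48 × 54 = 25.92 from the mitigation fund.
Omar keeps 22 − 21 = 1, so Omar's payoff is 1 + 25.92 = 26.92.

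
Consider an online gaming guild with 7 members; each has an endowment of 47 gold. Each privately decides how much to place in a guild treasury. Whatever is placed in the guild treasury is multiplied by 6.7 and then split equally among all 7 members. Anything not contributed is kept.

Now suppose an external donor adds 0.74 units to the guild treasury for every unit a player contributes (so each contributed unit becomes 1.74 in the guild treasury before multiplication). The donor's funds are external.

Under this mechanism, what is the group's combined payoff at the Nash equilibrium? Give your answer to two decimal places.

3835.48 gold

Under the mechanism each unit contributed yields 6.7 × 1.74 / 7 = 1.6654 back to its contributor per unit of net cost, which exceeds 1, making full contribution the dominant choice for everyone.
So the Nash equilibrium is full contribution by all 7; the group earns 6.7 × 1.74 × 329 = 3835.48.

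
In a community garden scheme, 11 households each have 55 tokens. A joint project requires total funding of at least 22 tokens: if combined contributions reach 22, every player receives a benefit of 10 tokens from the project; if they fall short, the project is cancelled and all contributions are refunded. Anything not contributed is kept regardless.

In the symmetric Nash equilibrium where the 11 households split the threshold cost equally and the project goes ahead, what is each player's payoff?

63 tokens

Equal share of the threshold: 22/11 = 2.
At this profile no one gains by cutting their contribution: any cut drops the total below 22, the project is cancelled, contributions are refunded, and the deviator ends with 55, which is less than 55 − 2 + 10 = 63. Contributing more than 2 just wastes the excess. So contributing exactly 2 is a best response.
Each player's payoff: 55 − 2 + 10 = 63.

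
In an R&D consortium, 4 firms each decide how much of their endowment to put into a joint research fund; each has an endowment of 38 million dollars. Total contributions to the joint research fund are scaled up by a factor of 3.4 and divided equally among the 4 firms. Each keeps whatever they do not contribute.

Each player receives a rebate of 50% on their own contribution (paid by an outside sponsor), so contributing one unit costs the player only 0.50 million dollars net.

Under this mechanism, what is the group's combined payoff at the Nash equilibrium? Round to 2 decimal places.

Under the mechanism each unit contributed yields (3.4/4) / 0.50 = 1.7000 back to its contributor per unit of net cost, which exceeds 1, making full contribution the dominant choice for everyone.
So the Nash equilibrium is full contribution by all 4; the group earns 4 × (38 × 0.50 + 3.4 × 38) = 592.80.

592.80 million dollars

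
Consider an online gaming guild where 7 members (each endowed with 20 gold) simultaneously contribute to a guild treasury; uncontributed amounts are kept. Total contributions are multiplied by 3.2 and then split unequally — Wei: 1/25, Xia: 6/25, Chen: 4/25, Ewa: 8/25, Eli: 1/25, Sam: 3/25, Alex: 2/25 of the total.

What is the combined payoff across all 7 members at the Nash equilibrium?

A player with share s gets back 3.2·s per unit contributed, so full contribution is dominant for anyone with s > 1/3.2 = 0.3125 and zero contribution is dominant for anyone below.
The only share above 0.3125 is Ewa's 8/25, contributing 20; the remaining 6 contribute 0. Total contributed: 20.
The guild treasury pays out 3.2 × 20 = 64.00 in total (split across the unequal shares, but the aggregate is all that matters for the group sum).
The 6 free-riders keep 20 each, adding 120. Group total = 120 + 64.00 = 184.00.

184.00 gold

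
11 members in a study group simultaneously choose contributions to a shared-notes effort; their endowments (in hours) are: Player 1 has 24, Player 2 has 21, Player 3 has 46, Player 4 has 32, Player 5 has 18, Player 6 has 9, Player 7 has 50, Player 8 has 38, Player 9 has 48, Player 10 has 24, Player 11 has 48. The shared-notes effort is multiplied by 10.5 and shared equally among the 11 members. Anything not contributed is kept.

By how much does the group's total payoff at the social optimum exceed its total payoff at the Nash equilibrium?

The private return per contributed unit is 10.5/11 = 0.9545 < 1 for every player regardless of endowment, so the Nash equilibrium is zero contribution and the group total is Σ E_j = 24 + 21 + 46 + 32 + 18 + 9 + 50 + 38 + 48 + 24 + 48 = 358.
Each contributed unit returns 10.500 to the group, so the social optimum is full contribution by everyone: group total = 10.500 × 358 = 3759.00.
Efficiency loss = (10.500 − 1) × 358 = 3401.00.

3401.00 hours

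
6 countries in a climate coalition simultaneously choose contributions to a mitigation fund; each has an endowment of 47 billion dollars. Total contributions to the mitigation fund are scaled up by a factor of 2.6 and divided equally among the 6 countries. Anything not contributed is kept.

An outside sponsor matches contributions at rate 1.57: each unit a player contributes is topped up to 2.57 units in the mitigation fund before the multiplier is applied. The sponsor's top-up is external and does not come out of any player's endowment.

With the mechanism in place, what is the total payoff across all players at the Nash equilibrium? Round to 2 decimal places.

1884.32 billion dollars

Under the mechanism each unit contributed yields 2.6 × 2.57 / 6 = 1.1137 back to its contributor per unit of net cost, which exceeds 1, making full contribution the dominant choice for everyone.
At the Nash equilibrium everyone contributes 47. Group total payoff = 2.6 × 2.57 × 282 = 1884.32.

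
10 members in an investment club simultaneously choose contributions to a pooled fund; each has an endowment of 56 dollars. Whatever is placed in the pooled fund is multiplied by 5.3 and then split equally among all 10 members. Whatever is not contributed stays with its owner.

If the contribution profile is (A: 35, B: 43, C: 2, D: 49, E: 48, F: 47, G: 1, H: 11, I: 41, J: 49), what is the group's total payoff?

1961.80 dollars

Total contributed: 35 + 43 + 2 + 49 + 48 + 47 + 1 + 11 + 41 + 49 = 326; total kept: 10 × 56 − 326 = 234.
The pooled fund pays out 5.3 × 326 = 1727.80 in aggregate.
Group total = 234 + 1727.80 = 1961.80.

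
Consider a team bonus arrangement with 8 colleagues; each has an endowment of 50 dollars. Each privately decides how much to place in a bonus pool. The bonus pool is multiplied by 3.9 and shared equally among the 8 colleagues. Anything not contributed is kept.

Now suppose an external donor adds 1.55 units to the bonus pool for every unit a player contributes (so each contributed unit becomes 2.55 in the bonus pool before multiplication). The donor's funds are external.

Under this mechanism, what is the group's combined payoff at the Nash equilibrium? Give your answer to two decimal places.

3978.00 dollars

With the mechanism, a contributed unit returns 3.9 × 2.55 / 8 = 1.2431 per unit of net cost to the contributor — now above 1 — so contributing fully is weakly dominant for every player.
So the Nash equilibrium is full contribution by all 8; the group earns 3.9 × 2.55 × 400 = 3978.00.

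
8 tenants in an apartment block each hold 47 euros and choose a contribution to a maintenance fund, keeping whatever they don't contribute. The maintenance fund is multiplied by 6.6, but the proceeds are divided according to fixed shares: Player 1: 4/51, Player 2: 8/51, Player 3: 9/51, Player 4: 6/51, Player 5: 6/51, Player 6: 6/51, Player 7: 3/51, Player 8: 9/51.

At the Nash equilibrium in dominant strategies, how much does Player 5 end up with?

Each unit j contributes comes back to j as 6.6 × (j's share), so j prefers to contribute only if that share exceeds 1/6.6 = 0.1515; otherwise keeping the unit dominates.
Player 2, Player 3 and Player 8 are above the threshold, contributing 47 each; the remaining 5 contribute 0. Total contributed: 141.
Player 5 keeps 47 and receives 6.6 × 141 × 6/51 = 109.48 from the maintenance fund, for a payoff of 156.48.

156.48 euros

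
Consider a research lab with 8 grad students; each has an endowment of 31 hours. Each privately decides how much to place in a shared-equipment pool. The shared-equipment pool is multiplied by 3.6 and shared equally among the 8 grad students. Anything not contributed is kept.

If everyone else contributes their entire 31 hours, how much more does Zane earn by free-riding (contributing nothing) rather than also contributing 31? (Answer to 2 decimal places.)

17.05 hours

Switching from a contribution of 31 to 0 lets Zane keep an extra 31 hours, but lowers the shared-equipment pool by 31, which costs Zane their own share of that drop: 3.6/8 × 31 = 13.95.
Net gain = 31 − 13.95 = 17.05. The private return per contributed unit (0.4500) is below 1, so free-riding is indeed the best response regardless of what the others do.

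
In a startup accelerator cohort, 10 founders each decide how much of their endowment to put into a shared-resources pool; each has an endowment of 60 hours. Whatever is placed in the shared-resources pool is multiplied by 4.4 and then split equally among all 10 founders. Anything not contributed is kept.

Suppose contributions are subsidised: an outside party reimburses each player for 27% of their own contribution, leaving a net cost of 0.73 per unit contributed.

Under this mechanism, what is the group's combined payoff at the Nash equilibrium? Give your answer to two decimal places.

The effective private return is (4.4/10) / 0.73 = 0.6027, which is still under 1, so the mechanism doesn't change anyone's dominant strategy: zero contribution.
At the Nash equilibrium no one contributes; group total payoff = 10 × 60 = 600.

600.00 hours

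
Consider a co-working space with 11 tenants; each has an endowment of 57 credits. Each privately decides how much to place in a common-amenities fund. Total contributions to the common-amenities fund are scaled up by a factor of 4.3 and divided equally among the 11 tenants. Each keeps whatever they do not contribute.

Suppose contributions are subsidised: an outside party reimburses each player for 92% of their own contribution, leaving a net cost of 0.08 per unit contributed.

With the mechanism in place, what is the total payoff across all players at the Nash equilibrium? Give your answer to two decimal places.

With the mechanism, a contributed unit returns (4.3/11) / 0.08 = 4.8864 per unit of net cost to the contributor — now above 1 — so contributing fully is weakly dominant for every player.
At the Nash equilibrium everyone contributes 57. Group total payoff = 11 × (57 × 0.92 + 4.3 × 57) = 3272.94.

3272.94 credits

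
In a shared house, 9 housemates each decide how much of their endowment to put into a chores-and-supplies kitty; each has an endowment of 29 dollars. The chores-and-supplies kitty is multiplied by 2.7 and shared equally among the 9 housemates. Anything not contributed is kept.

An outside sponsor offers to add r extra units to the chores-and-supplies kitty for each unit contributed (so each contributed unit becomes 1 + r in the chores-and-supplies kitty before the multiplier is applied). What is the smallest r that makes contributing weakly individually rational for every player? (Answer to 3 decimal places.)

With matching at rate r, one contributed unit becomes (1 + r) in the chores-and-supplies kitty and returns 2.7 × (1 + r) / 9 to the contributor.
Setting this equal to 1: 1 + r = 9/2.7 = 3.3333.
So the minimum matching rate is r = 3.3333 − 1 = 2.333.

2.333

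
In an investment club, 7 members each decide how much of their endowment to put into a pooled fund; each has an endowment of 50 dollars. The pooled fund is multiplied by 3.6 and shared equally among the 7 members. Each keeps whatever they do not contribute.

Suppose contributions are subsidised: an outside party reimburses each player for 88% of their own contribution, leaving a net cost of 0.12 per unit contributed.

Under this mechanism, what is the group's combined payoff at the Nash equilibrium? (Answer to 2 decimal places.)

1568.00 dollars

With the mechanism, a contributed unit returns (3.6/7) / 0.12 = 4.2857 per unit of net cost to the contributor — now above 1 — so contributing fully is weakly dominant for every player.
So the Nash equilibrium is full contribution by all 7; the group earns 7 × (50 × 0.88 + 3.6 × 50) = 1568.00.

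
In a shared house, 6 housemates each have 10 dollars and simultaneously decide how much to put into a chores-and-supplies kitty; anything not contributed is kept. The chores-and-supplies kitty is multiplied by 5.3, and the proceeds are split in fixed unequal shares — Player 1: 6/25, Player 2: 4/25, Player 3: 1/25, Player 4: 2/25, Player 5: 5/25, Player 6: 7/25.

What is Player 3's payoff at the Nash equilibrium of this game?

16.36 dollars

Each unit j contributes comes back to j as 5.3 × (j's share), so j prefers to contribute only if that share exceeds 1/5.3 = 0.1887; otherwise keeping the unit dominates.
The shares above 0.1887 belong to Player 1, Player 5 and Player 6, contributing 10 each; the remaining 3 contribute 0. Total contributed: 30.
Player 3 keeps 10 and receives 5.3 × 30 × 1/25 = 6.36 from the chores-and-supplies kitty, for a payoff of 16.36.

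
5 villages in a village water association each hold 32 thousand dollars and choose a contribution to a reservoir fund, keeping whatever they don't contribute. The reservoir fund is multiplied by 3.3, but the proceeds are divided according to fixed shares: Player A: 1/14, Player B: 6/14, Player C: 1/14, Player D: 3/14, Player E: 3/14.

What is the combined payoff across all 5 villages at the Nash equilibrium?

Each unit j contributes comes back to j as 3.3 × (j's share), so j prefers to contribute only if that share exceeds 1/3.3 = 0.3030; otherwise keeping the unit dominates.
Only Player B (6/14) clears that bar, contributing 32; the remaining 4 contribute 0. Total contributed: 32.
The reservoir fund pays out 3.3 × 32 = 105.60 in total (split across the unequal shares, but the aggregate is all that matters for the group sum).
The 4 free-riders keep 32 each, adding 128. Group total = 128 + 105.60 = 233.60.

233.60 thousand dollars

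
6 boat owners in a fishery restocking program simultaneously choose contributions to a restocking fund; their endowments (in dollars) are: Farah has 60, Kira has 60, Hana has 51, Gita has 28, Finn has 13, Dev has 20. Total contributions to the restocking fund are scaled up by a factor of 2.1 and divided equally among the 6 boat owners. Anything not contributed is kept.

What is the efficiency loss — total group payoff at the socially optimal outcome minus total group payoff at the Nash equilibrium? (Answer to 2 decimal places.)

255.20 dollars

The private return per contributed unit is 2.1/6 = 0.3500 < 1 for every player regardless of endowment, so the Nash equilibrium is zero contribution and the group total is Σ E_j = 60 + 60 + 51 + 28 + 13 + 20 = 232.
Each contributed unit returns 2.100 to the group, so the social optimum is full contribution by everyone: group total = 2.100 × 232 = 487.20.
Efficiency loss = (2.100 − 1) × 232 = 255.20.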